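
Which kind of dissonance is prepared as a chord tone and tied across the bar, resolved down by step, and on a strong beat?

Suspension.

Approach: by preparation — the pitch is first a chord tone, then held (tied or repeated) while the harmony changes under it. Departure: down by step. Metric position: strong.
A prepared dissonance that resolves downward by step — a suspension. (The same figure resolving upward would be a retardation.)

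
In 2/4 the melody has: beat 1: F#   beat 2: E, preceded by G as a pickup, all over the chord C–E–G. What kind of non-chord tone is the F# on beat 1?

The harmony at that moment is C major triad (C, E, G); F# is not a chord tone.
It is approached by step down from G and left by step down to E.
Step in, step out in the same direction — a passing tone.

Passing tone.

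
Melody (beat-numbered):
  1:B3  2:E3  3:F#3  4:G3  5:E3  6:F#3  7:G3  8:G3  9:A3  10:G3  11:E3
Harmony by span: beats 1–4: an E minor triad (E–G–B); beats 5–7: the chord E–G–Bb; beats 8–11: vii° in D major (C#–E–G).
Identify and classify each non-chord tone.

F#3 (beat 3) — passing tone; F#3 (beat 6) — passing tone; A3 (beat 9) — neighbor tone.

The harmony at that moment is E minor triad (E, G, B); F#3 is not a chord tone.
It is approached by step up from E3 and left by step up to G3.
Step in, step out in the same direction — a passing tone.
The harmony at that moment is E diminished triad (E, G, Bb); F#3 is not a chord tone.
It is approached by step up from E3 and left by step up to G3.
Step in, step out in the same direction — a passing tone.
The harmony at that moment is C# diminished triad (C#, E, G); A3 is not a chord tone.
It is approached by step up from G3 and left by step down to G3.
Step away and step back to the same note — a neighbor tone (upper neighbor).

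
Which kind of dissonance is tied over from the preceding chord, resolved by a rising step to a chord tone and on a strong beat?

Approach: by preparation — the pitch is first a chord tone, then held (tied or repeated) while the harmony changes under it. Departure: up by step. Metric position: strong.
A prepared dissonance that resolves upward by step — a retardation. (The same figure resolving downward would be a suspension.)

Retardation.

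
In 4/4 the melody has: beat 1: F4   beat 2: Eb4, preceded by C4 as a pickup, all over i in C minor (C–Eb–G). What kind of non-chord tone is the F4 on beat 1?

Appoggiatura.

The harmony at that moment is C minor triad (C, Eb, G); F4 is not a chord tone.
It is approached by leap up from C4 and left by step down to Eb4.
Leap in, step out, metrically accented — an appoggiatura.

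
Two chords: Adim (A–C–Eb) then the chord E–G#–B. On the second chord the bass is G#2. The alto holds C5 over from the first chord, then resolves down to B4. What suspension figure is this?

At the second chord the bass is G#2. The suspended C5 lies a fourth above the bass; after resolving down by step to B4, the interval above the bass becomes a third.
Suspension figures are named by those two intervals: 4–3.

4–3 suspension.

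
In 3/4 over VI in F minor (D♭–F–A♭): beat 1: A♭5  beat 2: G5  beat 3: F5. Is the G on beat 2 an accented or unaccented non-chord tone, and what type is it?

The harmony at that moment is D♭ major triad (D♭, F, A♭); G5 is not a chord tone.
It is approached by step down from A♭5 and left by step down to F5.
Step in, step out in the same direction — a passing tone.
It falls on a weak beat, so it is unaccented.

Unaccented passing tone.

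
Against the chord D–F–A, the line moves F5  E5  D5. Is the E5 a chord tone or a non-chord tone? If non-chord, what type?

The harmony at that moment is D minor triad (D, F, A); E5 is not a chord tone.
It is approached by step down from F5 and left by step down to D5.
Step in, step out in the same direction — a passing tone.

Non-chord tone — a passing tone.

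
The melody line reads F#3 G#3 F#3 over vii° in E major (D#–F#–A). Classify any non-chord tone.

The harmony at that moment is D# diminished triad (D#, F#, A); G#3 is not a chord tone.
It is approached by step up from F#3 and left by step down to F#3.
Step away and step back to the same note — a neighbor tone (upper neighbor).

G#3 is a neighbor tone.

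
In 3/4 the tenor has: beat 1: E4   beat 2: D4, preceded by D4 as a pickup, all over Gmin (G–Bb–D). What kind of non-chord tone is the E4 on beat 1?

Upper neighbor tone.

The harmony at that moment is G minor triad (G, Bb, D); E4 is not a chord tone.
It is approached by step up from D4 and left by step down to D4.
Step away and step back to the same note — a neighbor tone (upper neighbor).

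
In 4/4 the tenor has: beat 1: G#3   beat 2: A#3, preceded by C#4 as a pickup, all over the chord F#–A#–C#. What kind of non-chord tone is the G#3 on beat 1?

Appoggiatura.

The harmony at that moment is F# major triad (F#, A#, C#); G#3 is not a chord tone.
It is approached by leap down from C#4 and left by step up to A#3.
Leap in, step out, metrically accented — an appoggiatura.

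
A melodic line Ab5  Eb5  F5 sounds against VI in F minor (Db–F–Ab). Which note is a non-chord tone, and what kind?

The harmony at that moment is Db major triad (Db, F, Ab); Eb5 is not a chord tone.
It is approached by leap down from Ab5 and left by step up to F5.
Leap in, step out — an appoggiatura.

Eb5 is an appoggiatura.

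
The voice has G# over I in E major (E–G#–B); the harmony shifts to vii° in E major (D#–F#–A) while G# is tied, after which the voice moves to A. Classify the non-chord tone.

G# is a retardation.

The harmony at that moment is D# diminished triad (D#, F#, A); G# is not a chord tone.
It is held over (the same pitch as the preceding G#) and left by step up to A.
Held over from the previous chord and resolving up by step — a retardation.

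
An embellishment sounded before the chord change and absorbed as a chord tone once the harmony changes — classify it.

Anticipation.

Approach: ahead of the chord change (typically by step), so it is dissonant against the current harmony. Departure: none — the same pitch is restated or held and is a chord tone of the new harmony.
Dissonant first, consonant once the harmony catches up: the note simply arrives early — an anticipation. (The reverse timing, consonant first and dissonant after the change, would be a suspension or retardation.)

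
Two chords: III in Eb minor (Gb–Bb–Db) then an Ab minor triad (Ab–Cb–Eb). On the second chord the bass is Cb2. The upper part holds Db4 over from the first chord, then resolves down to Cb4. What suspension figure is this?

9–8 suspension.

At the second chord the bass is Cb2. The suspended Db4 lies a ninth above the bass; after resolving down by step to Cb4, the interval above the bass becomes an octave.
Suspension figures are named by those two intervals: 9–8.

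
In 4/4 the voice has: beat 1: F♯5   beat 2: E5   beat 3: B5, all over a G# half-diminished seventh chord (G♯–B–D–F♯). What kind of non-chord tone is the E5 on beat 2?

Escape tone.

The harmony at that moment is G♯ half-diminished seventh chord (G♯, B, D, F♯); E5 is not a chord tone.
It is approached by step down from F♯5 and left by leap up to B5.
Step in, leap out, on a weak beat — an escape tone.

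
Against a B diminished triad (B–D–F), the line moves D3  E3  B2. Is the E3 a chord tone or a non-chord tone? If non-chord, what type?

The harmony at that moment is B diminished triad (B, D, F); E3 is not a chord tone.
It is approached by step up from D3 and left by leap down to B2.
Step in, leap out — an escape tone.

Non-chord tone — an escape tone.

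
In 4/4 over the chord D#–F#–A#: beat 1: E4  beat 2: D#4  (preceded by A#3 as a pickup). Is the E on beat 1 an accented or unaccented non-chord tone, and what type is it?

The harmony at that moment is D# minor triad (D#, F#, A#); E4 is not a chord tone.
It is approached by leap up from A#3 and left by step down to D#4.
Leap in, step out — an appoggiatura.
It falls on the downbeat, so it is accented.

Accented appoggiatura.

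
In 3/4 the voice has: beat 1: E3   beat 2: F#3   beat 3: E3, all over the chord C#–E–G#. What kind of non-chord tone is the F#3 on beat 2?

Upper neighbor tone.

The harmony at that moment is C# minor triad (C#, E, G#); F#3 is not a chord tone.
It is approached by step up from E3 and left by step down to E3.
Step away and step back to the same note — a neighbor tone (upper neighbor).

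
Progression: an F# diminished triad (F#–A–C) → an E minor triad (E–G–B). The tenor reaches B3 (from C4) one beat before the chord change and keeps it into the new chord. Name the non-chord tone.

B3 is an anticipation.

The harmony at that moment is F# diminished triad (F#, A, C); B3 is not a chord tone.
It is approached by step down from C4 and then sustained as the same pitch into the next harmony.
Arriving early and becoming a chord tone when the harmony changes — an anticipation.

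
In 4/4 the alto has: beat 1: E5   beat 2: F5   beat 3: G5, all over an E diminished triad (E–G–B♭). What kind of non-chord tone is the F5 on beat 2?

The harmony at that moment is E diminished triad (E, G, B♭); F5 is not a chord tone.
It is approached by step up from E5 and left by step up to G5.
Step in, step out in the same direction — a passing tone.

Passing tone.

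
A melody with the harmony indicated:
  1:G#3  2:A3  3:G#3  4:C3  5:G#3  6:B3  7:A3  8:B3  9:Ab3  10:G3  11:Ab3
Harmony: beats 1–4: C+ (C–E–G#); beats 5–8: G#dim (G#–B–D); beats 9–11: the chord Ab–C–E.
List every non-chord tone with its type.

A3 (beat 2) — neighbor tone; A3 (beat 7) — neighbor tone; G3 (beat 10) — neighbor tone.

The harmony at that moment is C augmented triad (C, E, G#); A3 is not a chord tone.
It is approached by step up from G#3 and left by step down to G#3.
Step away and step back to the same note — a neighbor tone (upper neighbor).
The harmony at that moment is G# diminished triad (G#, B, D); A3 is not a chord tone.
It is approached by step down from B3 and left by step up to B3.
Step away and step back to the same note — a neighbor tone (lower neighbor).
The harmony at that moment is Ab augmented triad (Ab, C, E); G3 is not a chord tone.
It is approached by step down from Ab3 and left by step up to Ab3.
Step away and step back to the same note — a neighbor tone (lower neighbor).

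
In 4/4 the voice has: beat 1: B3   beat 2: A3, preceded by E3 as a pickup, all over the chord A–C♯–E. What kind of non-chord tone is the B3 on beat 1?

Appoggiatura.

The harmony at that moment is A major triad (A, C♯, E); B3 is not a chord tone.
It is approached by leap up from E3 and left by step down to A3.
Leap in, step out, metrically accented — an appoggiatura.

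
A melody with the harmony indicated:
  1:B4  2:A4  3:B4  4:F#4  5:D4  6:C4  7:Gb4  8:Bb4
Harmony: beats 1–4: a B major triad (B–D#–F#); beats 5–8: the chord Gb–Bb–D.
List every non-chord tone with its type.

The harmony at that moment is B major triad (B, D#, F#); A4 is not a chord tone.
It is approached by step down from B4 and left by step up to B4.
Step away and step back to the same note — a neighbor tone (lower neighbor).
The harmony at that moment is Gb augmented triad (Gb, Bb, D); C4 is not a chord tone.
It is approached by step down from D4 and left by leap up to Gb4.
Step in, leap out — an escape tone.

A4 (beat 2) — neighbor tone; C4 (beat 6) — escape tone.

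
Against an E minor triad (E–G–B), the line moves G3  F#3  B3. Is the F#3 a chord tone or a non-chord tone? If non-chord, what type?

The harmony at that moment is E minor triad (E, G, B); F#3 is not a chord tone.
It is approached by step down from G3 and left by leap up to B3.
Step in, leap out — an escape tone.

Non-chord tone — an escape tone.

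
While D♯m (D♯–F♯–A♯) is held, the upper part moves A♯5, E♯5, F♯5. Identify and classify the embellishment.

The harmony at that moment is D♯ minor triad (D♯, F♯, A♯); E♯5 is not a chord tone.
It is approached by leap down from A♯5 and left by step up to F♯5.
Leap in, step out — an appoggiatura.

E♯5 is an appoggiatura.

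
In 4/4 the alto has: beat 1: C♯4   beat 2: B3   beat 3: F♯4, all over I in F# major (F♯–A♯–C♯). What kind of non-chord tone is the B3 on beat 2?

Escape tone.

The harmony at that moment is F♯ major triad (F♯, A♯, C♯); B3 is not a chord tone.
It is approached by step down from C♯4 and left by leap up to F♯4.
Step in, leap out, on a weak beat — an escape tone.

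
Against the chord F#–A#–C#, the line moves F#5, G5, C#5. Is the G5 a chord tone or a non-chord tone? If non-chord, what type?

The harmony at that moment is F# major triad (F#, A#, C#); G5 is not a chord tone.
It is approached by step up from F#5 and left by leap down to C#5.
Step in, leap out — an escape tone.

Non-chord tone — an escape tone.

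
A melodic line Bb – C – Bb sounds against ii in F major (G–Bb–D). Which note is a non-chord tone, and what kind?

C is a neighbor tone.

The harmony at that moment is G minor triad (G, Bb, D); C is not a chord tone.
It is approached by step up from Bb and left by step down to Bb.
Step away and step back to the same note — a neighbor tone (upper neighbor).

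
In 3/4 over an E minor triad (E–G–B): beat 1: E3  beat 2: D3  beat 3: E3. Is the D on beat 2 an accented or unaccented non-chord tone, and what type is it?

The harmony at that moment is E minor triad (E, G, B); D3 is not a chord tone.
It is approached by step down from E3 and left by step up to E3.
Step away and step back to the same note — a neighbor tone (lower neighbor).
It falls on a weak beat, so it is unaccented.

Unaccented neighbor tone.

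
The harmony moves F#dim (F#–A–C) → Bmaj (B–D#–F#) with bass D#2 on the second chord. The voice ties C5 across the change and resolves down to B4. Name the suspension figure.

7–6 suspension.

At the second chord the bass is D#2. The suspended C5 lies a seventh above the bass; after resolving down by step to B4, the interval above the bass becomes a sixth.
Suspension figures are named by those two intervals: 7–6.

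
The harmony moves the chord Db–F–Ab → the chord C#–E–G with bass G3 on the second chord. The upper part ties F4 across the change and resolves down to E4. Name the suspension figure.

At the second chord the bass is G3. The suspended F4 lies a seventh above the bass; after resolving down by step to E4, the interval above the bass becomes a sixth.
Suspension figures are named by those two intervals: 7–6.

7–6 suspension.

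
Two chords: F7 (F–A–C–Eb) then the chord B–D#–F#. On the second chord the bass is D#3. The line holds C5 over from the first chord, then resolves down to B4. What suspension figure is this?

7–6 suspension.

At the second chord the bass is D#3. The suspended C5 lies a seventh above the bass; after resolving down by step to B4, the interval above the bass becomes a sixth.
Suspension figures are named by those two intervals: 7–6.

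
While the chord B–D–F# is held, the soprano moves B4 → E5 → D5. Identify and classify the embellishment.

E5 is an appoggiatura.

The harmony at that moment is B minor triad (B, D, F#); E5 is not a chord tone.
It is approached by leap up from B4 and left by step down to D5.
Leap in, step out — an appoggiatura.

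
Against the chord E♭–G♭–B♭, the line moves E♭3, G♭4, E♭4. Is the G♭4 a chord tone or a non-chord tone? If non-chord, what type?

Chord tone (the third of Eb minor triad).

Eb minor triad contains E♭, G♭, B♭; G♭ is the third, so it is a chord tone.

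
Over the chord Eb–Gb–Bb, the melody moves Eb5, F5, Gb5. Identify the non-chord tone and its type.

The harmony at that moment is Eb minor triad (Eb, Gb, Bb); F5 is not a chord tone.
It is approached by step up from Eb5 and left by step up to Gb5.
Step in, step out in the same direction — a passing tone.

F5 is a passing tone.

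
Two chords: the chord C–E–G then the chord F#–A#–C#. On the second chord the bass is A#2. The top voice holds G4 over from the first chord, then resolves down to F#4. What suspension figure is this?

7–6 suspension.

At the second chord the bass is A#2. The suspended G4 lies a seventh above the bass; after resolving down by step to F#4, the interval above the bass becomes a sixth.
Suspension figures are named by those two intervals: 7–6.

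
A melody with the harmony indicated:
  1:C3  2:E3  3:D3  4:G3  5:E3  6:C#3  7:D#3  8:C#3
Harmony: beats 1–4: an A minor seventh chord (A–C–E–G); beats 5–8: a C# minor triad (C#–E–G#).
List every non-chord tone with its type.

The harmony at that moment is A minor seventh chord (A, C, E, G); D3 is not a chord tone.
It is approached by step down from E3 and left by leap up to G3.
Step in, leap out — an escape tone.
The harmony at that moment is C# minor triad (C#, E, G#); D#3 is not a chord tone.
It is approached by step up from C#3 and left by step down to C#3.
Step away and step back to the same note — a neighbor tone (upper neighbor).

D3 (beat 3) — escape tone; D#3 (beat 7) — neighbor tone.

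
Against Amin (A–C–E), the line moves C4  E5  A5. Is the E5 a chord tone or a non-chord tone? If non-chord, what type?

A minor triad contains A, C, E; E is the fifth, so it is a chord tone.

Chord tone (the fifth of A minor triad).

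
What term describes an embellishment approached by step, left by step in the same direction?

Approach: by step. Departure: by step, continuing in the same direction.
Stepwise on both sides with no change of direction means the note fills in the space between two different chord tones — a passing tone. (Had it turned back to its starting note it would be a neighbor tone instead.)

Passing tone.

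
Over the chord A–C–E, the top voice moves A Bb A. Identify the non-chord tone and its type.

The harmony at that moment is A minor triad (A, C, E); Bb is not a chord tone.
It is approached by step up from A and left by step down to A.
Step away and step back to the same note — a neighbor tone (upper neighbor).

Bb is a neighbor tone.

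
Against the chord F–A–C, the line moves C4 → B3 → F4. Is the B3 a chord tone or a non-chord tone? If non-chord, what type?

Non-chord tone — an escape tone.

The harmony at that moment is F major triad (F, A, C); B3 is not a chord tone.
It is approached by step down from C4 and left by leap up to F4.
Step in, leap out — an escape tone.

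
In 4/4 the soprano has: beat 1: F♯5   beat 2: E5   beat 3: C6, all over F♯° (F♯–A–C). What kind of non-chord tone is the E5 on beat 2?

Escape tone.

The harmony at that moment is F♯ diminished triad (F♯, A, C); E5 is not a chord tone.
It is approached by step down from F♯5 and left by leap up to C6.
Step in, leap out, on a weak beat — an escape tone.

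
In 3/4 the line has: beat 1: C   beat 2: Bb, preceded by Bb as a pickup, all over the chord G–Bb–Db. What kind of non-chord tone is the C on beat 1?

The harmony at that moment is G diminished triad (G, Bb, Db); C is not a chord tone.
It is approached by step up from Bb and left by step down to Bb.
Step away and step back to the same note — a neighbor tone (upper neighbor).

Upper neighbor tone.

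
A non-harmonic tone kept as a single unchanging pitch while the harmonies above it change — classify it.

Pedal tone.

Approach: none. Departure: none — a single pitch is sustained while the chords change around it, passing through harmonies that do not contain it.
No melodic motion at all; the dissonance is created entirely by the moving harmonies against the stationary note — a pedal tone (pedal point).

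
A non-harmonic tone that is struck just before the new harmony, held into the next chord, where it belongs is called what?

Anticipation.

Approach: ahead of the chord change (typically by step), so it is dissonant against the current harmony. Departure: none — the same pitch is restated or held and is a chord tone of the new harmony.
Dissonant first, consonant once the harmony catches up: the note simply arrives early — an anticipation. (The reverse timing, consonant first and dissonant after the change, would be a suspension or retardation.)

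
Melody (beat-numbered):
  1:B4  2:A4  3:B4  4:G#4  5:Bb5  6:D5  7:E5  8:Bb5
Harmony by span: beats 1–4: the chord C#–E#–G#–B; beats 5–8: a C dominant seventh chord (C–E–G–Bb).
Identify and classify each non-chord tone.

A4 (beat 2) — neighbor tone; D5 (beat 6) — appoggiatura.

The harmony at that moment is C# dominant seventh chord (C#, E#, G#, B); A4 is not a chord tone.
It is approached by step down from B4 and left by step up to B4.
Step away and step back to the same note — a neighbor tone (lower neighbor).
The harmony at that moment is C dominant seventh chord (C, E, G, Bb); D5 is not a chord tone.
It is approached by leap down from Bb5 and left by step up to E5.
Leap in, step out — an appoggiatura.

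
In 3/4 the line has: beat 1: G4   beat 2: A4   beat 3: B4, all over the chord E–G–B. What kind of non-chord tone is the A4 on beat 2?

The harmony at that moment is E minor triad (E, G, B); A4 is not a chord tone.
It is approached by step up from G4 and left by step up to B4.
Step in, step out in the same direction — a passing tone.

Passing tone.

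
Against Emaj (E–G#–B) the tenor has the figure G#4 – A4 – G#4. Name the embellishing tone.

The harmony at that moment is E major triad (E, G#, B); A4 is not a chord tone.
It is approached by step up from G#4 and left by step down to G#4.
Step away and step back to the same note — a neighbor tone (upper neighbor).

A4 is a neighbor tone.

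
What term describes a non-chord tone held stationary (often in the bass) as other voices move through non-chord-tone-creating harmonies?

Approach: none. Departure: none — a single pitch is sustained while the chords change around it, passing through harmonies that do not contain it.
No melodic motion at all; the dissonance is created entirely by the moving harmonies against the stationary note — a pedal tone (pedal point).

Pedal tone.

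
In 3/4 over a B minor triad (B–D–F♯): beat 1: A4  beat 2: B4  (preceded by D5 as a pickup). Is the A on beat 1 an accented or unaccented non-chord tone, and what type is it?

Accented appoggiatura.

The harmony at that moment is B minor triad (B, D, F♯); A4 is not a chord tone.
It is approached by leap down from D5 and left by step up to B4.
Leap in, step out — an appoggiatura.
It falls on the downbeat, so it is accented.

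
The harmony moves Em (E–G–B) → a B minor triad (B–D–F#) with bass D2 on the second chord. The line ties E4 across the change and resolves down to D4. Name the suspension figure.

9–8 suspension.

At the second chord the bass is D2. The suspended E4 lies a ninth above the bass; after resolving down by step to D4, the interval above the bass becomes an octave.
Suspension figures are named by those two intervals: 9–8.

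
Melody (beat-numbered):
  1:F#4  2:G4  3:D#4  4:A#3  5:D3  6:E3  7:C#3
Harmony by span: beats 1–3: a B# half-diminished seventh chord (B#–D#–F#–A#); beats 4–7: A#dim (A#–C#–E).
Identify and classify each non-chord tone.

G4 (beat 2) — escape tone; D3 (beat 5) — appoggiatura.

The harmony at that moment is B# half-diminished seventh chord (B#, D#, F#, A#); G4 is not a chord tone.
It is approached by step up from F#4 and left by leap down to D#4.
Step in, leap out — an escape tone.
The harmony at that moment is A# diminished triad (A#, C#, E); D3 is not a chord tone.
It is approached by leap down from A#3 and left by step up to E3.
Leap in, step out — an appoggiatura.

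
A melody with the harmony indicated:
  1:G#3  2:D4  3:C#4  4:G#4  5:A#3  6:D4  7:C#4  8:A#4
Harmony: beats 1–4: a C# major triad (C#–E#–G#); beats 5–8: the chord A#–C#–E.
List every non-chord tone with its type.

D4 (beat 2) — appoggiatura; D4 (beat 6) — appoggiatura.

The harmony at that moment is C# major triad (C#, E#, G#); D4 is not a chord tone.
It is approached by leap up from G#3 and left by step down to C#4.
Leap in, step out — an appoggiatura.
The harmony at that moment is A# diminished triad (A#, C#, E); D4 is not a chord tone.
It is approached by leap up from A#3 and left by step down to C#4.
Leap in, step out — an appoggiatura.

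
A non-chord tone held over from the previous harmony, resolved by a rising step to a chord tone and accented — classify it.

Retardation.

Approach: by preparation — the pitch is first a chord tone, then held (tied or repeated) while the harmony changes under it. Departure: up by step. Metric position: strong.
A prepared dissonance that resolves upward by step — a retardation. (The same figure resolving downward would be a suspension.)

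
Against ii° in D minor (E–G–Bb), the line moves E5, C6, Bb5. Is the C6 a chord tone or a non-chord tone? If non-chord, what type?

Non-chord tone — an appoggiatura.

The harmony at that moment is E diminished triad (E, G, Bb); C6 is not a chord tone.
It is approached by leap up from E5 and left by step down to Bb5.
Leap in, step out — an appoggiatura.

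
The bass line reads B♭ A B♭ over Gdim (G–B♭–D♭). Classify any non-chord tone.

A is a neighbor tone.

The harmony at that moment is G diminished triad (G, B♭, D♭); A is not a chord tone.
It is approached by step down from B♭ and left by step up to B♭.
Step away and step back to the same note — a neighbor tone (lower neighbor).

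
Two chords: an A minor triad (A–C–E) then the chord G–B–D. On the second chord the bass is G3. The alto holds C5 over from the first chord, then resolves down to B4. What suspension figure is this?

At the second chord the bass is G3. The suspended C5 lies a fourth above the bass; after resolving down by step to B4, the interval above the bass becomes a third.
Suspension figures are named by those two intervals: 4–3.

4–3 suspension.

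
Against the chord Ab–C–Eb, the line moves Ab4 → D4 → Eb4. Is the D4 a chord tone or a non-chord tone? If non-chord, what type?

Non-chord tone — an appoggiatura.

The harmony at that moment is Ab major triad (Ab, C, Eb); D4 is not a chord tone.
It is approached by leap down from Ab4 and left by step up to Eb4.
Leap in, step out — an appoggiatura.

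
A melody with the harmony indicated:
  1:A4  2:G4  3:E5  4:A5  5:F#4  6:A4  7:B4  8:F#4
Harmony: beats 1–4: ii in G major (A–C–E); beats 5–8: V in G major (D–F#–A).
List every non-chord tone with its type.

G4 (beat 2) — escape tone; B4 (beat 7) — escape tone.

The harmony at that moment is A minor triad (A, C, E); G4 is not a chord tone.
It is approached by step down from A4 and left by leap up to E5.
Step in, leap out — an escape tone.
The harmony at that moment is D major triad (D, F#, A); B4 is not a chord tone.
It is approached by step up from A4 and left by leap down to F#4.
Step in, leap out — an escape tone.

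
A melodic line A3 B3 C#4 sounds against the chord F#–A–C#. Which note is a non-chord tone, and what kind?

B3 is a passing tone.

The harmony at that moment is F# minor triad (F#, A, C#); B3 is not a chord tone.
It is approached by step up from A3 and left by step up to C#4.
Step in, step out in the same direction — a passing tone.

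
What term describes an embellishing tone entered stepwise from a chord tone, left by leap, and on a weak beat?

Approach: by step. Departure: by leap. Metric position: weak.
Step in, leap out, from a weak position — an escape tone (échappée). (It is the mirror image of the appoggiatura, which leaps in and steps out on a strong beat.)

Escape tone.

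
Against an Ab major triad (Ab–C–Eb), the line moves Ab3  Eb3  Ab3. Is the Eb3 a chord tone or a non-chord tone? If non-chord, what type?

Chord tone (the fifth of Ab major triad).

Ab major triad contains Ab, C, Eb; Eb is the fifth, so it is a chord tone.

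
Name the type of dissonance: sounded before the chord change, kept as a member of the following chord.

Anticipation.

Approach: ahead of the chord change (typically by step), so it is dissonant against the current harmony. Departure: none — the same pitch is restated or held and is a chord tone of the new harmony.
Dissonant first, consonant once the harmony catches up: the note simply arrives early — an anticipation. (The reverse timing, consonant first and dissonant after the change, would be a suspension or retardation.)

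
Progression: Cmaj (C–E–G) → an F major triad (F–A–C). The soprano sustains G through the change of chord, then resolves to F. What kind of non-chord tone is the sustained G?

G is a suspension.

The harmony at that moment is F major triad (F, A, C); G is not a chord tone.
It is held over (the same pitch as the preceding G) and left by step down to F.
Held over from the previous chord and resolving down by step — a suspension.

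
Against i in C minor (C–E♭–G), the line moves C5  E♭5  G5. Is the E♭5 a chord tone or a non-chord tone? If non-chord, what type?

C minor triad contains C, E♭, G; E♭ is the third, so it is a chord tone.

Chord tone (the third of C minor triad).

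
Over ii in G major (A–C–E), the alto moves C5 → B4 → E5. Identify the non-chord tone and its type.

B4 is an escape tone.

The harmony at that moment is A minor triad (A, C, E); B4 is not a chord tone.
It is approached by step down from C5 and left by leap up to E5.
Step in, leap out — an escape tone.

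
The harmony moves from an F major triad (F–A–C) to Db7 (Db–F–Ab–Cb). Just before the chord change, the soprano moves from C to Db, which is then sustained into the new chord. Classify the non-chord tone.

The harmony at that moment is F major triad (F, A, C); Db is not a chord tone.
It is approached by step up from C and then sustained as the same pitch into the next harmony.
Arriving early and becoming a chord tone when the harmony changes — an anticipation.

Db is an anticipation.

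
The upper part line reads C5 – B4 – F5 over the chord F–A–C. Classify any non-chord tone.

The harmony at that moment is F major triad (F, A, C); B4 is not a chord tone.
It is approached by step down from C5 and left by leap up to F5.
Step in, leap out — an escape tone.

B4 is an escape tone.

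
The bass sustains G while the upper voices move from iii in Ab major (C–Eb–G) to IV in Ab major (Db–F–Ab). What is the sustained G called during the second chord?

Pedal tone (pedal point).

The harmony at that moment is Db major triad (Db, F, Ab); G is not a chord tone.
It is held over (the same pitch as the preceding G) and then sustained as the same pitch into the next harmony.
Sustained through a change of harmony — a pedal tone.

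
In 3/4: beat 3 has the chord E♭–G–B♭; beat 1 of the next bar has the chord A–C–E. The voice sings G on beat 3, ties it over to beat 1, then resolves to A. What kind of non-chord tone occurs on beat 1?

Retardation.

The harmony at that moment is A minor triad (A, C, E); G is not a chord tone.
It is held over (the same pitch as the preceding G) and left by step up to A.
Held over from the previous chord and resolving up by step — a retardation.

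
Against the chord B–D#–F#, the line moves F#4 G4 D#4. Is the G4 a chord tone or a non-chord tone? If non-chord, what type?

Non-chord tone — an escape tone.

The harmony at that moment is B major triad (B, D#, F#); G4 is not a chord tone.
It is approached by step up from F#4 and left by leap down to D#4.
Step in, leap out — an escape tone.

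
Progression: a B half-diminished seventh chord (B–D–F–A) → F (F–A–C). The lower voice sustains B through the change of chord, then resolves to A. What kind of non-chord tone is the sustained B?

The harmony at that moment is F major triad (F, A, C); B is not a chord tone.
It is held over (the same pitch as the preceding B) and left by step down to A.
Held over from the previous chord and resolving down by step — a suspension.

B is a suspension.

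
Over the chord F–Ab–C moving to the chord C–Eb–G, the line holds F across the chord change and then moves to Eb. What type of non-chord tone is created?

The harmony at that moment is C minor triad (C, Eb, G); F is not a chord tone.
It is held over (the same pitch as the preceding F) and left by step down to Eb.
Held over from the previous chord and resolving down by step — a suspension.

F is a suspension.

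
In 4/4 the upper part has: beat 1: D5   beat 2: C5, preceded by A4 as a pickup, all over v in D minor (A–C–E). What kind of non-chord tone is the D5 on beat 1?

The harmony at that moment is A minor triad (A, C, E); D5 is not a chord tone.
It is approached by leap up from A4 and left by step down to C5.
Leap in, step out, metrically accented — an appoggiatura.

Appoggiatura.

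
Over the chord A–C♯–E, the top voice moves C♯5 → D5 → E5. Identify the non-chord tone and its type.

D5 is a passing tone.

The harmony at that moment is A major triad (A, C♯, E); D5 is not a chord tone.
It is approached by step up from C♯5 and left by step up to E5.
Step in, step out in the same direction — a passing tone.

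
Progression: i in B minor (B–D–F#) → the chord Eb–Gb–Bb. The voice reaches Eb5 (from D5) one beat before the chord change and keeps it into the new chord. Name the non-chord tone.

The harmony at that moment is B minor triad (B, D, F#); Eb5 is not a chord tone.
It is approached by step up from D5 and then sustained as the same pitch into the next harmony.
Arriving early and becoming a chord tone when the harmony changes — an anticipation.

Eb5 is an anticipation.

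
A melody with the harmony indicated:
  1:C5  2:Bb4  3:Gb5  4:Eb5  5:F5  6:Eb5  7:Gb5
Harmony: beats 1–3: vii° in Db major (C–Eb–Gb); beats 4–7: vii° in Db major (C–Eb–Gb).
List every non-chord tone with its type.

The harmony at that moment is C diminished triad (C, Eb, Gb); Bb4 is not a chord tone.
It is approached by step down from C5 and left by leap up to Gb5.
Step in, leap out — an escape tone.
The harmony at that moment is C diminished triad (C, Eb, Gb); F5 is not a chord tone.
It is approached by step up from Eb5 and left by step down to Eb5.
Step away and step back to the same note — a neighbor tone (upper neighbor).

Bb4 (beat 2) — escape tone; F5 (beat 5) — neighbor tone.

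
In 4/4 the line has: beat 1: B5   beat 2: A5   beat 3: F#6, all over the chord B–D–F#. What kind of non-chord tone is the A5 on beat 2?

Escape tone.

The harmony at that moment is B minor triad (B, D, F#); A5 is not a chord tone.
It is approached by step down from B5 and left by leap up to F#6.
Step in, leap out, on a weak beat — an escape tone.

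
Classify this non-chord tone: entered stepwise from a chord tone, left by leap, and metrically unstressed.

Approach: by step. Departure: by leap. Metric position: weak.
Step in, leap out, from a weak position — an escape tone (échappée). (It is the mirror image of the appoggiatura, which leaps in and steps out on a strong beat.)

Escape tone.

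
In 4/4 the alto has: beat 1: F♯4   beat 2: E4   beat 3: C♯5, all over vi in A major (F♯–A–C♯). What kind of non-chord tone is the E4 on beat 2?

Escape tone.

The harmony at that moment is F♯ minor triad (F♯, A, C♯); E4 is not a chord tone.
It is approached by step down from F♯4 and left by leap up to C♯5.
Step in, leap out, on a weak beat — an escape tone.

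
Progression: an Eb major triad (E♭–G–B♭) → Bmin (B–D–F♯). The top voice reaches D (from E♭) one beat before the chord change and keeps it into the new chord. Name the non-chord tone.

D is an anticipation.

The harmony at that moment is E♭ major triad (E♭, G, B♭); D is not a chord tone.
It is approached by step down from E♭ and then sustained as the same pitch into the next harmony.
Arriving early and becoming a chord tone when the harmony changes — an anticipation.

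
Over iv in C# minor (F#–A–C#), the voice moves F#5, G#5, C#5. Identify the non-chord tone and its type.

The harmony at that moment is F# minor triad (F#, A, C#); G#5 is not a chord tone.
It is approached by step up from F#5 and left by leap down to C#5.
Step in, leap out — an escape tone.

G#5 is an escape tone.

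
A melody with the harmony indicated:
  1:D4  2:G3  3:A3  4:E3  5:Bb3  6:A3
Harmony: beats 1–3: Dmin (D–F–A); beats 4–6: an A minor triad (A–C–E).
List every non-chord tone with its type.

G3 (beat 2) — appoggiatura; Bb3 (beat 5) — appoggiatura.

The harmony at that moment is D minor triad (D, F, A); G3 is not a chord tone.
It is approached by leap down from D4 and left by step up to A3.
Leap in, step out — an appoggiatura.
The harmony at that moment is A minor triad (A, C, E); Bb3 is not a chord tone.
It is approached by leap up from E3 and left by step down to A3.
Leap in, step out — an appoggiatura.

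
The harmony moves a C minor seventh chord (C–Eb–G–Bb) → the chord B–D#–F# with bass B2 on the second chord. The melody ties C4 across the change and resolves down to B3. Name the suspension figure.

At the second chord the bass is B2. The suspended C4 lies a ninth above the bass; after resolving down by step to B3, the interval above the bass becomes an octave.
Suspension figures are named by those two intervals: 9–8.

9–8 suspension.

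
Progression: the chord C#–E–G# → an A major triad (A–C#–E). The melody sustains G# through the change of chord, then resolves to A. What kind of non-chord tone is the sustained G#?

G# is a retardation.

The harmony at that moment is A major triad (A, C#, E); G# is not a chord tone.
It is held over (the same pitch as the preceding G#) and left by step up to A.
Held over from the previous chord and resolving up by step — a retardation.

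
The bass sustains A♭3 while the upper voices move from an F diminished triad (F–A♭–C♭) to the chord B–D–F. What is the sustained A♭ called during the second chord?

Pedal tone (pedal point).

The harmony at that moment is B diminished triad (B, D, F); A♭3 is not a chord tone.
It is held over (the same pitch as the preceding A♭3) and then sustained as the same pitch into the next harmony.
Sustained through a change of harmony — a pedal tone.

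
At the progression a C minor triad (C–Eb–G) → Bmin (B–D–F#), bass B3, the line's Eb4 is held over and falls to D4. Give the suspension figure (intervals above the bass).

At the second chord the bass is B3. The suspended Eb4 lies a fourth above the bass; after resolving down by step to D4, the interval above the bass becomes a third.
Suspension figures are named by those two intervals: 4–3.

4–3 suspension.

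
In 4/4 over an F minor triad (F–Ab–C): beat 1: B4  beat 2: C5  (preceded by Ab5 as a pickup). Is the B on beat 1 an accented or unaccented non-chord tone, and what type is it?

The harmony at that moment is F minor triad (F, Ab, C); B4 is not a chord tone.
It is approached by leap down from Ab5 and left by step up to C5.
Leap in, step out — an appoggiatura.
It falls on the downbeat, so it is accented.

Accented appoggiatura.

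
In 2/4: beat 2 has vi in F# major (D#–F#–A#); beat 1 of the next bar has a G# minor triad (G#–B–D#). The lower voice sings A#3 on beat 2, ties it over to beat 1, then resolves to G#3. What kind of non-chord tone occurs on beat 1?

Suspension.

The harmony at that moment is G# minor triad (G#, B, D#); A#3 is not a chord tone.
It is held over (the same pitch as the preceding A#3) and left by step down to G#3.
Held over from the previous chord and resolving down by step — a suspension.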